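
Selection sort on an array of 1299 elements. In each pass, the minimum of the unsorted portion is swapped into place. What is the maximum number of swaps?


Selection sort performs one swap per pass:
  Pass 1: find min in positions 0 to 1298, swap with position 0
  Pass 2: find min in positions 1 to 1298, swap with position 1
  Pass 3: find min in positions 2 to 1298, swap with position 2
  Pass 4: find min in positions 3 to 1298, swap with position 3
  Pass 5: find min in positions 4 to 1298, swap with position 4
  ... (1293 more passes)
Total passes (and swaps) = n - 1 = 1299 - 1 = 1298


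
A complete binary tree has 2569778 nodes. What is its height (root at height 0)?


In a complete binary tree, level k holds nodes 2^k .. 2^(k+1)-1 (1-indexed).
Height = floor(log2(n)) = floor(log2(2569778)) = 21
Check: 2^21 = 2097152 <= 2569778 < 4194304 = 2^22


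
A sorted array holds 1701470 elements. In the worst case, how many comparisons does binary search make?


Halving sequence: 1701470 -> 850735 -> 425367 -> 212683 -> 106341 -> 53170 -> 26585 -> 13292 -> 6646 -> 3323 -> 1661 -> 830 -> 415 -> 207 -> 103 -> 51 -> 25 -> 12 -> 6 -> 3 -> 1
Number of halvings = 20
Max comparisons = 20 + 1 = 21


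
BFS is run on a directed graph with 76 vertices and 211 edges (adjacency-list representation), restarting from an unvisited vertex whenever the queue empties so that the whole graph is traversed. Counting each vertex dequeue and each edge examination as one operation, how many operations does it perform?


A full BFS traversal dequeues each vertex exactly once and examines each directed edge exactly once.
V = 76 (vertex processing cost)
E = 211 (edge examination cost)
Total operations proportional to V + E = 76 + 211 = 287


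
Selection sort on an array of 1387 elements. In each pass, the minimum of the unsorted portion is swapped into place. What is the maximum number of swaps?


Selection sort performs one swap per pass:
  Pass 1: find min in positions 0 to 1386, swap with position 0
  Pass 2: find min in positions 1 to 1386, swap with position 1
  Pass 3: find min in positions 2 to 1386, swap with position 2
  Pass 4: find min in positions 3 to 1386, swap with position 3
  Pass 5: find min in positions 4 to 1386, swap with position 4
  ... (1381 more passes)
Total passes (and swaps) = n - 1 = 1387 - 1 = 1386


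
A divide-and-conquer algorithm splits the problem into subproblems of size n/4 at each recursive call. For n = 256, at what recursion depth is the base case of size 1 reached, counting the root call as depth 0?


At each depth, the problem size is divided by 4:
  Depth 0: problem size = 256
  Depth 1: problem size = 64
  Depth 2: problem size = 16
  Depth 3: problem size = 4
  Depth 4: problem size = 1 (base case)
The base case is reached at depth log_4(256) = 4 (the tree has 5 levels counting depth 0, but the depth asked for is 4).
Recursion depth = 4


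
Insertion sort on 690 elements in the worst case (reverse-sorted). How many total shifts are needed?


In the worst case (reverse-sorted), each element shifts past all previous:
  Element 1: 1 shifts
  Element 2: 2 shifts
  Element 3: 3 shifts
  Element 4: 4 shifts
  Element 5: 5 shifts
  ...
  Element 689: 689 shifts
Total = 1 + 2 + ... + 689
= 690*(690-1)/2 = 237705


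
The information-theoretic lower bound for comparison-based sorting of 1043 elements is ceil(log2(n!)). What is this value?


A binary decision tree of height h has at most 2^h leaves and needs at least n! of them, so h >= ceil(log2(n!)).
1043! is far too large to multiply out, so use Stirling's series:
  ln(n!) ~ n ln n - n + (1/2) ln(2 pi n) + 1/(12n)  (error below 1/(360 n^3), negligible here)
  ln(1043) = 6.9498565
  n ln n = 1043 * 6.9498565 = 7248.7003
  (1/2) ln(2 pi * 1043) = (1/2) ln(6553.3623) = 4.3939
  1/(12*1043) = 0.0001
  ln(1043!) ~ 7248.7003 - 1043 + 4.3939 + 0.0001 = 6210.0943
Convert to base 2: log2(1043!) = 6210.0943 / ln 2 = 6210.0943 / 0.69314718 = 8959.2723
ceil(8959.2723) = 8960


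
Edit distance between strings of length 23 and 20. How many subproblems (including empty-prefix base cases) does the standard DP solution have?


The table includes base cases (empty prefixes).
Rows: (m+1) = 24
Columns: (n+1) = 21
Total = 24 * 21 = 504


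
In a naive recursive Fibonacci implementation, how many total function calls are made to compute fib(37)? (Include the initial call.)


Let C(m) = total calls to evaluate fib(m). Then C(0)=C(1)=1, and
C(m) = 1 + C(m-1) + C(m-2) for m >= 2.
Build the table (each entry = 1 + previous two):
  C(0) = 1
  C(1) = 1
  C(2) = 1 + 1 + 1 = 3
  C(3) = 1 + 3 + 1 = 5
  C(4) = 1 + 5 + 3 = 9
  C(5) = 1 + 9 + 5 = 15
  C(6) = 1 + 15 + 9 = 25
  C(7) = 1 + 25 + 15 = 41
  C(8) = 1 + 41 + 25 = 67
  C(9) = 1 + 67 + 41 = 109
  C(10) = 1 + 109 + 67 = 177
  C(11) = 1 + 177 + 109 = 287
  C(12) = 1 + 287 + 177 = 465
  C(13) = 1 + 465 + 287 = 753
  C(14) = 1 + 753 + 465 = 1219
  C(15) = 1 + 1219 + 753 = 1973
  C(16) = 1 + 1973 + 1219 = 3193
  C(17) = 1 + 3193 + 1973 = 5167
  C(18) = 1 + 5167 + 3193 = 8361
  C(19) = 1 + 8361 + 5167 = 13529
  C(20) = 1 + 13529 + 8361 = 21891
  C(21) = 1 + 21891 + 13529 = 35421
  C(22) = 1 + 35421 + 21891 = 57313
  C(23) = 1 + 57313 + 35421 = 92735
  C(24) = 1 + 92735 + 57313 = 150049
  C(25) = 1 + 150049 + 92735 = 242785
  C(26) = 1 + 242785 + 150049 = 392835
  C(27) = 1 + 392835 + 242785 = 635621
  C(28) = 1 + 635621 + 392835 = 1028457
  C(29) = 1 + 1028457 + 635621 = 1664079
  C(30) = 1 + 1664079 + 1028457 = 2692537
  C(31) = 1 + 2692537 + 1664079 = 4356617
  C(32) = 1 + 4356617 + 2692537 = 7049155
  C(33) = 1 + 7049155 + 4356617 = 11405773
  C(34) = 1 + 11405773 + 7049155 = 18454929
  C(35) = 1 + 18454929 + 11405773 = 29860703
  C(36) = 1 + 29860703 + 18454929 = 48315633
  C(37) = 1 + 48315633 + 29860703 = 78176337
Total calls for fib(37) = 78176337


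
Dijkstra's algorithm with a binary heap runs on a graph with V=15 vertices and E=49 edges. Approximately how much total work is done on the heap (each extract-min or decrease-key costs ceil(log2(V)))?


Dijkstra with a binary heap: each vertex is extracted once, each edge may relax once.
Each heap operation costs O(log V).
V + E = 15 + 49 = 64
ceil(log2(15)) = 4 (since 2^3 = 8 < 15 <= 16 = 2^4)
Total heap work = (V+E) * ceil(log2(V)) = 64 * 4 = 256


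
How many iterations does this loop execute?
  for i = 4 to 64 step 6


The loop variable i takes values starting at 4 and increments by 6 each iteration.
Sequence: i = 4, 10, 16, 22, 28, 34, 40, 46, 52, ...
The upper bound 64 is inclusive, so the count is floor((last - first) / step) + 1:
floor((64 - 4) / 6) + 1 = floor(60/6) + 1 = 10 + 1 = 11


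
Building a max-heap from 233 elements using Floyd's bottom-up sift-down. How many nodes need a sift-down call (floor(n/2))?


In a heap of 233 elements (0-indexed array):
  Last element index: 232
  Parent of last element: floor((232 - 1) / 2) = 115
  Internal nodes: indices 0 to 115
  Count = floor(233/2) = 116


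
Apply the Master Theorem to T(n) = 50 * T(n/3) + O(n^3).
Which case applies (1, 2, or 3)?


The Master Theorem: T(n) = a*T(n/b) + O(n^c)
  a = 50, b = 3, c = 3
log_b(a) = log_3(50) ~ 3.561
Compare b^c with a: 3^3 = 27 < 50, so c < log_b(a).
Since c < log_b(a), Case 1 applies.
T(n) = O(n^(log_3 50)) ~ O(n^3.561)
Master Theorem case = 1


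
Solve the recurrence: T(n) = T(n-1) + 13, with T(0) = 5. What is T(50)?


Unrolling the recurrence:
T(50) = T(49) + 13
       = T(48) + 13 + 13
       = T(47) + 13*3
       ...
       = T(0) + 13*50
       = 5 + 650 = 655


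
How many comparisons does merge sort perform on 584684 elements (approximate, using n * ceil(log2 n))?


Recursion depth: ceil(log2(584684)) = 20
Each recursion level merges n = 584684 elements
Total = 584684 * 20 = 11693680


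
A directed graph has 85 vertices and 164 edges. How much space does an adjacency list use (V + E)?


Adjacency list: one list head per vertex + one entry per edge
Vertex heads: 85
Edge entries: 164
Total = 85 + 164 = 249


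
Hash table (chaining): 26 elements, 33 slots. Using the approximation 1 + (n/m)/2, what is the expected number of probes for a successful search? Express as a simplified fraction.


Computing expected probes:
alpha = 26/33
= 1 + alpha/2
= 1 + 26/(2*33)
= (2*33 + 26) / (2*33)
= 92/66 = 46/33


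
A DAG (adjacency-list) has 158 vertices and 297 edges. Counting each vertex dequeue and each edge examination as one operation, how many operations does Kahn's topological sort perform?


V = 158 (vertex processing)
E = 297 (edge processing)
V + E = 158 + 297 = 455


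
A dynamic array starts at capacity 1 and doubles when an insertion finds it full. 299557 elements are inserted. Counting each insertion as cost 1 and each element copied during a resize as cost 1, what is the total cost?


n = 299557
Insertion costs: 299557
Resizes copy 1, 2, 4, ... up to the largest power of 2 that is <= n-1 = 299556, i.e. 262144.
Copy costs = 1 + 2 + 4 + 8 + 16 + 32 + 64 + 128 + 256 + 512 + 1024 + 2048 + 4096 + 8192 + 16384 + 32768 + 65536 + 131072 + 262144 = 524287
Total = 299557 + 524287 = 823844


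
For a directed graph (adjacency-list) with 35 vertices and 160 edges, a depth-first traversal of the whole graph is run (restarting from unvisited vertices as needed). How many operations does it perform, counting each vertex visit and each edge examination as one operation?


A full DFS traversal visits each vertex once and examines each edge once.
V = 35
E = 160
Sum = 35 + 160 = 195


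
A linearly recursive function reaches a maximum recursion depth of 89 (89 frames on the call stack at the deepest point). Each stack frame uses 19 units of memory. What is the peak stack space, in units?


Maximum recursion depth = 89 frames
Memory per frame = 19 units
Total stack space = depth * frame_size
= 89 * 19 = 1691


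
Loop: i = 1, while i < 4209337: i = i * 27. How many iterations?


i multiplies by 27 each step:
i = 1 -> 27 -> 729 -> 19683 -> 531441 -> 14348907 (stop)
Iterations = ceil(log_27(4209337)) = 5


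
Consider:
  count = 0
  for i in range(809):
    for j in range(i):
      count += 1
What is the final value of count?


For each i, the inner loop runs i times:
  i=0: inner runs 0 times
  i=1: inner runs 1 time
  i=2: inner runs 2 times
  i=3: inner runs 3 times
  i=4: inner runs 4 times
  i=5: inner runs 5 times
  i=6: inner runs 6 times
  i=7: inner runs 7 times
  ...
Total = 0 + 1 + 2 + ... + 808 = 809*(809-1)/2 = 326836


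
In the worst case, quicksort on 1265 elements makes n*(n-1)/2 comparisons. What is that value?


Sum of comparisons per partition:
1264 + 1263 + ... + 1 + 0
= 1265 * (1265 - 1) / 2
= 1265 * 1264 / 2
= 799480


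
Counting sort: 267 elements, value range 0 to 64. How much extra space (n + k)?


n = 267 (output array)
k = 65 (count array for 65 distinct values)
Extra space = 267 + 65 = 332


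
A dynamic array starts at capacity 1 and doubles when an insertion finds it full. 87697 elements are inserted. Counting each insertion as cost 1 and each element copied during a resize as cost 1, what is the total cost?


n = 87697
Insertion costs: 87697
Resizes copy 1, 2, 4, ... up to the largest power of 2 that is <= n-1 = 87696, i.e. 65536.
Copy costs = 1 + 2 + 4 + 8 + 16 + 32 + 64 + 128 + 256 + 512 + 1024 + 2048 + 4096 + 8192 + 16384 + 32768 + 65536 = 131071
Total = 87697 + 131071 = 218768


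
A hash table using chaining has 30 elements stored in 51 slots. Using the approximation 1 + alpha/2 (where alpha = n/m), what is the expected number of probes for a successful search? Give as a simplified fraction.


Load factor alpha = n/m = 30/51
Expected probes = 1 + alpha/2 = 1 + 30/(2*51)
= 1 + 30/102
= 102/102 + 30/102
= 132/102
Simplify: 22/17


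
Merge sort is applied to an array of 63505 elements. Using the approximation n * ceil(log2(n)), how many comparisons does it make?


Merge sort divides the array into halves recursively.
Number of levels = ceil(log2(63505)) = 16
At each level, approximately n = 63505 comparisons are needed for merging.
Total comparisons ~ n * ceil(log2(n)) = 63505 * 16 = 1016080


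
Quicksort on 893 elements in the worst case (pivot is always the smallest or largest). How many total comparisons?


In the worst case, each partition step picks the worst pivot:
  Partition 1: 892 comparisons (n-1 elements to compare)
  Partition 2: 891 comparisons
  Partition 3: 890 comparisons
  Partition 4: 889 comparisons
  Partition 5: 888 comparisons
  ...
  Last partition: 0 comparisons
Total = (n-1) + (n-2) + ... + 1 + 0 = n*(n-1)/2
= 893*892/2 = 398278


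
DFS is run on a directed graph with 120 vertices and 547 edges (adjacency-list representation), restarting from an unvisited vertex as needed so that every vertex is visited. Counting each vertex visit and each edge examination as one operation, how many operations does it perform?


A full DFS traversal processes each vertex exactly once (push/pop on stack).
Each directed edge is examined once.
V = 120, E = 547
V + E = 667


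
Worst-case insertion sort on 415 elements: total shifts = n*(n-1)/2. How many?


Sum of shifts = 1 + 2 + 3 + ... + 414
= 415 * 414 / 2
= 171810 / 2
= 85905


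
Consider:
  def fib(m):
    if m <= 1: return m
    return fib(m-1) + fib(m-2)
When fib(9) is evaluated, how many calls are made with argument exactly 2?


Let N(m) = number of times fib(m) is called while evaluating fib(9).
N(9) = 1 (the initial call).
N(8) = 1 (only fib(9) calls it).
For 1 <= m <= 7: fib(m) is called by fib(m+1) and fib(m+2), so
  N(m) = N(m+1) + N(m+2).
fib(0) is called only by fib(2), so N(0) = N(2).
Walk down from m=9:
  N(9)=1, N(8)=1, N(7)=2, N(6)=3, N(5)=5, N(4)=8, N(3)=13, N(2)=21
N(2) = 21


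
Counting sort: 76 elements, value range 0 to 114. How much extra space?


n = 76 (output array)
k = 115 (count array for 115 distinct values)
Extra space = 76 + 115 = 191


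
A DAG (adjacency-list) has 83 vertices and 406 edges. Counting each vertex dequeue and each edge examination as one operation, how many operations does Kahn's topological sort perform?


V = 83 (vertex processing)
E = 406 (edge processing)
V + E = 83 + 406 = 489


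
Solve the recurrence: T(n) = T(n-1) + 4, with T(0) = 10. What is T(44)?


Unrolling the recurrence:
T(44) = T(43) + 4
       = T(42) + 4 + 4
       = T(41) + 4*3
       ...
       = T(0) + 4*44
       = 10 + 176 = 186


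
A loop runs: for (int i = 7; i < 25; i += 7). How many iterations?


Loop starts at i = 7, increments by 7, stops when i >= 25.
Number of iterations = ceil((25 - 7) / 7)
= ceil(18 / 7)
= 3


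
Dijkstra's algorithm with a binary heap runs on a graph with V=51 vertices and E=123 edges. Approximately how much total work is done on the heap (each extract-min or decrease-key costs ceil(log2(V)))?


Dijkstra with a binary heap: each vertex is extracted once, each edge may relax once.
Each heap operation costs O(log V).
V + E = 51 + 123 = 174
ceil(log2(51)) = 6 (since 2^5 = 32 < 51 <= 64 = 2^6)
Total heap work = (V+E) * ceil(log2(V)) = 174 * 6 = 1044


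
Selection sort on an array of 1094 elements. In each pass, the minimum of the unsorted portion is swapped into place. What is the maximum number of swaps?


Selection sort performs one swap per pass:
  Pass 1: find min in positions 0 to 1093, swap with position 0
  Pass 2: find min in positions 1 to 1093, swap with position 1
  Pass 3: find min in positions 2 to 1093, swap with position 2
  Pass 4: find min in positions 3 to 1093, swap with position 3
  Pass 5: find min in positions 4 to 1093, swap with position 4
  ... (1088 more passes)
Total passes (and swaps) = n - 1 = 1094 - 1 = 1093


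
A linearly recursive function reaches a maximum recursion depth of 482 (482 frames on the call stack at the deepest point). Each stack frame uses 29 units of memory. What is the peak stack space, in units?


Maximum recursion depth = 482 frames
Memory per frame = 29 units
Total stack space = depth * frame_size
= 482 * 29 = 13978


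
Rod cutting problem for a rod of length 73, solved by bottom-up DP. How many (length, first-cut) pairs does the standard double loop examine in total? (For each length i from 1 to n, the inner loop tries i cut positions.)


For each subproblem length i = 1..73, the inner loop considers i possible first cuts.
Total = 1 + 2 + ... + 73
= 73*(73+1)/2
= 73*74/2 = 2701


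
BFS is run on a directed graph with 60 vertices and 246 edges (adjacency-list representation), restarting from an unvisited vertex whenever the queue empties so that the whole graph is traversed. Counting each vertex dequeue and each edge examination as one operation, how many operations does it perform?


A full BFS traversal dequeues each vertex exactly once and examines each directed edge exactly once.
V = 60 (vertex processing cost)
E = 246 (edge examination cost)
Total operations proportional to V + E = 60 + 246 = 306


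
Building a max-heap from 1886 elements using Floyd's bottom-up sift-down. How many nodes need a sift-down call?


In a heap of 1886 elements (0-indexed array):
  Last element index: 1885
  Parent of last element: floor((1885 - 1) / 2) = 942
  Internal nodes: indices 0 to 942
  Count = floor(1886/2) = 943


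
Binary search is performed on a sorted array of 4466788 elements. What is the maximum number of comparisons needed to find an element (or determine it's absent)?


Binary search halves the search space each comparison:
  Step 1: search space = 4466788 -> 2233394
  Step 2: search space = 2233394 -> 1116697
  Step 3: search space = 1116697 -> 558348
  Step 4: search space = 558348 -> 279174
  Step 5: search space = 279174 -> 139587
  Step 6: search space = 139587 -> 69793
  Step 7: search space = 69793 -> 34896
  Step 8: search space = 34896 -> 17448
  Step 9: search space = 17448 -> 8724
  Step 10: search space = 8724 -> 4362
  Step 11: search space = 4362 -> 2181
  Step 12: search space = 2181 -> 1090
  Step 13: search space = 1090 -> 545
  Step 14: search space = 545 -> 272
  Step 15: search space = 272 -> 136
  Step 16: search space = 136 -> 68
  Step 17: search space = 68 -> 34
  Step 18: search space = 34 -> 17
  Step 19: search space = 17 -> 8
  Step 20: search space = 8 -> 4
  Step 21: search space = 4 -> 2
  Step 22: search space = 2 -> 1
  Step 23: search space = 1 (final check)
Maximum comparisons = floor(log2(4466788)) + 1 = 22 + 1 = 23


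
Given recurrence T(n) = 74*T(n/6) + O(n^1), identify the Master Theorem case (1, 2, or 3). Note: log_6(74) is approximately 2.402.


Master Theorem parameters: a=74, b=6, c=1
log_b(a) = 2.402
Compare b^c with a: 6^1 = 6 < 74, so c < log_b(a).
Comparing c=1 vs log_b(a)=2.402:
1 < 2.402 => Case 1
Result: T(n) = O(n^(log_6 74)) ~ O(n^2.402)
Master Theorem case = 1


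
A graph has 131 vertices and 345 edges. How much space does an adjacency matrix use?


Adjacency matrix: V x V grid of entries
Space = V^2 = 131^2 = 131 * 131 = 17161


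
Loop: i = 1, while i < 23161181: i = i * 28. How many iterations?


i multiplies by 28 each step:
i = 1 -> 28 -> 784 -> 21952 -> 614656 -> 17210368 -> 481890304 (stop)
Iterations = ceil(log_28(23161181)) = 6


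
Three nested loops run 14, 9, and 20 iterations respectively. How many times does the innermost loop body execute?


Loop 1 (outermost): 14 iterations
Loop 2 (middle): 9 iterations per outer
Loop 3 (innermost): 20 iterations per middle
Total = 14 * 9 * 20 = 2520


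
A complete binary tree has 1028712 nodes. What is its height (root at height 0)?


In a complete binary tree, level k holds nodes 2^k .. 2^(k+1)-1 (1-indexed).
Height = floor(log2(n)) = floor(log2(1028712)) = 19
Check: 2^19 = 524288 <= 1028712 < 1048576 = 2^20


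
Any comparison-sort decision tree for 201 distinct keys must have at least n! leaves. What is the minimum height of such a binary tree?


A binary decision tree of height h has at most 2^h leaves and needs at least n! of them, so h >= ceil(log2(n!)).
201! is far too large to multiply out, so use Stirling's series:
  ln(n!) ~ n ln n - n + (1/2) ln(2 pi n) + 1/(12n)  (error below 1/(360 n^3), negligible here)
  ln(201) = 5.3033049
  n ln n = 201 * 5.3033049 = 1065.9643
  (1/2) ln(2 pi * 201) = (1/2) ln(1262.9202) = 3.5706
  1/(12*201) = 0.0004
  ln(201!) ~ 1065.9643 - 201 + 3.5706 + 0.0004 = 868.5353
Convert to base 2: log2(201!) = 868.5353 / ln 2 = 868.5353 / 0.69314718 = 1253.0316
ceil(1253.0316) = 1254


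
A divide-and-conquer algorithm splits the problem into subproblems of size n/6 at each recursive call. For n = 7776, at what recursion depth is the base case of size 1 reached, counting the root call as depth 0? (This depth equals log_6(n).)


At each depth, the problem size is divided by 6:
  Depth 0: problem size = 7776
  Depth 1: problem size = 1296
  Depth 2: problem size = 216
  Depth 3: problem size = 36
  Depth 4: problem size = 6
  Depth 5: problem size = 1 (base case)
The base case is reached at depth log_6(7776) = 5 (the tree has 6 levels counting depth 0, but the depth asked for is 5).
Recursion depth = 5


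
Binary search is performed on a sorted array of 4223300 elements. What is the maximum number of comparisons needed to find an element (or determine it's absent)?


Binary search halves the search space each comparison:
  Step 1: search space = 4223300 -> 2111650
  Step 2: search space = 2111650 -> 1055825
  Step 3: search space = 1055825 -> 527912
  Step 4: search space = 527912 -> 263956
  Step 5: search space = 263956 -> 131978
  Step 6: search space = 131978 -> 65989
  Step 7: search space = 65989 -> 32994
  Step 8: search space = 32994 -> 16497
  Step 9: search space = 16497 -> 8248
  Step 10: search space = 8248 -> 4124
  Step 11: search space = 4124 -> 2062
  Step 12: search space = 2062 -> 1031
  Step 13: search space = 1031 -> 515
  Step 14: search space = 515 -> 257
  Step 15: search space = 257 -> 128
  Step 16: search space = 128 -> 64
  Step 17: search space = 64 -> 32
  Step 18: search space = 32 -> 16
  Step 19: search space = 16 -> 8
  Step 20: search space = 8 -> 4
  Step 21: search space = 4 -> 2
  Step 22: search space = 2 -> 1
  Step 23: search space = 1 (final check)
Maximum comparisons = floor(log2(4223300)) + 1 = 22 + 1 = 23


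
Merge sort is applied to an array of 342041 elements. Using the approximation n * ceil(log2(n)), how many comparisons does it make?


Merge sort divides the array into halves recursively.
Number of levels = ceil(log2(342041)) = 19
At each level, approximately n = 342041 comparisons are needed for merging.
Total comparisons ~ n * ceil(log2(n)) = 342041 * 19 = 6498779


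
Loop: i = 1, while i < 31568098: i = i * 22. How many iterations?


i multiplies by 22 each step:
i = 1 -> 22 -> 484 -> 10648 -> 234256 -> 5153632 -> 113379904 (stop)
Iterations = ceil(log_22(31568098)) = 6


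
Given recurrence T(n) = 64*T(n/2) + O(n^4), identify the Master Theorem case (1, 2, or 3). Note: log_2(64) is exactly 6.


Master Theorem parameters: a=64, b=2, c=4
log_b(a) = 6
Compare b^c with a: 2^4 = 16 < 64, so c < log_b(a).
Comparing c=4 vs log_b(a)=6:
4 < 6 => Case 1
Result: T(n) = O(n^(log_2 64)) = O(n^6)
Master Theorem case = 1


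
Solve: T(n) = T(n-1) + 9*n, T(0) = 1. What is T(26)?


Expanding the recurrence:
T(26) = T(25) + 9*26
       = T(24) + 9*25 + 9*26
       ...
       = T(0) + 9*(1 + 2 + ... + 26)
       = 1 + 9 * 26*27/2
       = 1 + 9 * 351
       = 1 + 3159 = 3160


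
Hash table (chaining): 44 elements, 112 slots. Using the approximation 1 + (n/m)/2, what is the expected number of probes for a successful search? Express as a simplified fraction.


Computing expected probes:
alpha = 44/112
= 1 + alpha/2
= 1 + 44/(2*112)
= (2*112 + 44) / (2*112)
= 268/224 = 67/56


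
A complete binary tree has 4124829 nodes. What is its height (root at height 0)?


In a complete binary tree, level k holds nodes 2^k .. 2^(k+1)-1 (1-indexed).
Height = floor(log2(n)) = floor(log2(4124829)) = 21
Check: 2^21 = 2097152 <= 4124829 < 4194304 = 2^22


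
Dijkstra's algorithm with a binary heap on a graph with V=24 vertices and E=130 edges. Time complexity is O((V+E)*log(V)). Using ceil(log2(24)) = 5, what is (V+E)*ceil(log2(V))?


Dijkstra with a binary heap: each vertex is extracted once, each edge may relax once.
Each heap operation costs O(log V).
V + E = 24 + 130 = 154
ceil(log2(24)) = 5 (since 2^4 = 16 < 24 <= 32 = 2^5)
Total heap work = (V+E) * ceil(log2(V)) = 154 * 5 = 770


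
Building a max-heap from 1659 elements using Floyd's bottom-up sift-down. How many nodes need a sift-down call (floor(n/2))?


In a heap of 1659 elements (0-indexed array):
  Last element index: 1658
  Parent of last element: floor((1658 - 1) / 2) = 828
  Internal nodes: indices 0 to 828
  Count = floor(1659/2) = 829


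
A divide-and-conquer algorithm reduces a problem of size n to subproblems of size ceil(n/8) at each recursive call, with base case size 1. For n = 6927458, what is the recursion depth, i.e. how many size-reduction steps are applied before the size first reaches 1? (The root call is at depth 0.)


Each step divides the size by 8 (rounding up); after k steps the size is ceil(n/8^k), which equals 1 exactly when 8^k >= n.
So the depth is the smallest k with 8^k >= 6927458, i.e. ceil(log_8(6927458)).
8^7 = 2097152 < 6927458 <= 16777216 = 8^8
Recursion depth = 8


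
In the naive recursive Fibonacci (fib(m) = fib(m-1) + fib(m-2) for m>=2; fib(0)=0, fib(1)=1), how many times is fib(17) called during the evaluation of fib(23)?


Let N(m) = number of times fib(m) is called while evaluating fib(23).
N(23) = 1 (the initial call).
N(22) = 1 (only fib(23) calls it).
For 1 <= m <= 21: fib(m) is called by fib(m+1) and fib(m+2), so
  N(m) = N(m+1) + N(m+2).
fib(0) is called only by fib(2), so N(0) = N(2).
Walk down from m=23:
  N(23)=1, N(22)=1, N(21)=2, N(20)=3, N(19)=5, N(18)=8, N(17)=13
N(17) = 13


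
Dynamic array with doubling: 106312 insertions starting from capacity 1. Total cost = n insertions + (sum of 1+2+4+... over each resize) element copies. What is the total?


n = 106312
Insertion costs: 106312
Resizes copy 1, 2, 4, ... up to the largest power of 2 that is <= n-1 = 106311, i.e. 65536.
Copy costs = 1 + 2 + 4 + 8 + 16 + 32 + 64 + 128 + 256 + 512 + 1024 + 2048 + 4096 + 8192 + 16384 + 32768 + 65536 = 131071
Total = 106312 + 131071 = 237383


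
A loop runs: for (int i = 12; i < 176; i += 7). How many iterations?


Loop starts at i = 12, increments by 7, stops when i >= 176.
Number of iterations = ceil((176 - 12) / 7)
= ceil(164 / 7)
= 24


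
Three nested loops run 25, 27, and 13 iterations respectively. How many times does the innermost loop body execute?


Loop 1 (outermost): 25 iterations
Loop 2 (middle): 27 iterations per outer
Loop 3 (innermost): 13 iterations per middle
Total = 25 * 27 * 13 = 8775


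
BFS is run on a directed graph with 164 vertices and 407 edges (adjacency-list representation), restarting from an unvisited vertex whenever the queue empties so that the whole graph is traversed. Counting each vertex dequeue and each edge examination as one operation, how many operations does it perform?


A full BFS traversal dequeues each vertex exactly once and examines each directed edge exactly once.
V = 164 (vertex processing cost)
E = 407 (edge examination cost)
Total operations proportional to V + E = 164 + 407 = 571


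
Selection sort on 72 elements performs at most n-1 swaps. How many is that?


Each of the 71 passes places one element in its final position.
Pass 1: swap minimum into position 0
Pass 2: swap minimum of remaining into position 1
...
Pass 71: last two elements, one swap
Maximum swaps = 72 - 1 = 71


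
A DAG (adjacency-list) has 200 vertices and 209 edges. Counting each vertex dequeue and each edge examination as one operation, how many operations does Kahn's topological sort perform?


V = 200 (vertex processing)
E = 209 (edge processing)
V + E = 200 + 209 = 409


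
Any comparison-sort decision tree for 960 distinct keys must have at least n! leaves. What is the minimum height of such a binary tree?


A binary decision tree of height h has at most 2^h leaves and needs at least n! of them, so h >= ceil(log2(n!)).
960! is far too large to multiply out, so use Stirling's series:
  ln(n!) ~ n ln n - n + (1/2) ln(2 pi n) + 1/(12n)  (error below 1/(360 n^3), negligible here)
  ln(960) = 6.8669333
  n ln n = 960 * 6.8669333 = 6592.2560
  (1/2) ln(2 pi * 960) = (1/2) ln(6031.8579) = 4.3524
  1/(12*960) = 0.0001
  ln(960!) ~ 6592.2560 - 960 + 4.3524 + 0.0001 = 5636.6085
Convert to base 2: log2(960!) = 5636.6085 / ln 2 = 5636.6085 / 0.69314718 = 8131.9071
ceil(8131.9071) = 8132


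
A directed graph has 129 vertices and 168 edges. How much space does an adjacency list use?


Adjacency list: one list head per vertex + one entry per edge
Vertex heads: 129
Edge entries: 168
Total = 129 + 168 = 297


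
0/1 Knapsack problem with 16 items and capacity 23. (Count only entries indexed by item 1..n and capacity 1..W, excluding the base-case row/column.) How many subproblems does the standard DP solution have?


The DP table is indexed by (item, capacity).
Rows: 16 items
Columns: 23 capacity values (1 to W)
Total subproblems = 16 * 23 = 368


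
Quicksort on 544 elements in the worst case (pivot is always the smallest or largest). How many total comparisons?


In the worst case, each partition step picks the worst pivot:
  Partition 1: 543 comparisons (n-1 elements to compare)
  Partition 2: 542 comparisons
  Partition 3: 541 comparisons
  Partition 4: 540 comparisons
  Partition 5: 539 comparisons
  ...
  Last partition: 0 comparisons
Total = (n-1) + (n-2) + ... + 1 + 0 = n*(n-1)/2
= 544*543/2 = 147696


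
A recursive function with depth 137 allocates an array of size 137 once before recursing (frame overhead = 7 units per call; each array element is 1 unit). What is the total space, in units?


Array allocation: 137 units (allocated once)
Stack frames: 137 deep * 7 per frame = 959 units
Total = 137 + 959 = 1096


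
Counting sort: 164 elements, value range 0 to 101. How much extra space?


n = 164 (output array)
k = 102 (count array for 102 distinct values)
Extra space = 164 + 102 = 266


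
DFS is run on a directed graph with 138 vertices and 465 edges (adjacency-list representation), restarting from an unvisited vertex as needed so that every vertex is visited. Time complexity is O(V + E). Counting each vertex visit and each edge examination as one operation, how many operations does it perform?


A full DFS traversal processes each vertex exactly once (push/pop on stack).
Each directed edge is examined once.
V = 138, E = 465
V + E = 603


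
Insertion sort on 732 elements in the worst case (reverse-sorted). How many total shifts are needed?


In the worst case (reverse-sorted), each element shifts past all previous:
  Element 1: 1 shifts
  Element 2: 2 shifts
  Element 3: 3 shifts
  Element 4: 4 shifts
  Element 5: 5 shifts
  ...
  Element 731: 731 shifts
Total = 1 + 2 + ... + 731
= 732*(732-1)/2 = 267546


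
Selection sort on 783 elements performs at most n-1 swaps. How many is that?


Each of the 782 passes places one element in its final position.
Pass 1: swap minimum into position 0
Pass 2: swap minimum of remaining into position 1
...
Pass 782: last two elements, one swap
Maximum swaps = 783 - 1 = 782


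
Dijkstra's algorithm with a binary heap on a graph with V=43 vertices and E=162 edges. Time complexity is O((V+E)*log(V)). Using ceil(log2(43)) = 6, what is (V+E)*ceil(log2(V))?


Dijkstra with a binary heap: each vertex is extracted once, each edge may relax once.
Each heap operation costs O(log V).
V + E = 43 + 162 = 205
ceil(log2(43)) = 6 (since 2^5 = 32 < 43 <= 64 = 2^6)
Total heap work = (V+E) * ceil(log2(V)) = 205 * 6 = 1230


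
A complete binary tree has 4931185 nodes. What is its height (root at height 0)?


In a complete binary tree, level k holds nodes 2^k .. 2^(k+1)-1 (1-indexed).
Height = floor(log2(n)) = floor(log2(4931185)) = 22
Check: 2^22 = 4194304 <= 4931185 < 8388608 = 2^23


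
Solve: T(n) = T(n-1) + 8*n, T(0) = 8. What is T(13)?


Expanding the recurrence:
T(13) = T(12) + 8*13
       = T(11) + 8*12 + 8*13
       ...
       = T(0) + 8*(1 + 2 + ... + 13)
       = 8 + 8 * 13*14/2
       = 8 + 8 * 91
       = 8 + 728 = 736


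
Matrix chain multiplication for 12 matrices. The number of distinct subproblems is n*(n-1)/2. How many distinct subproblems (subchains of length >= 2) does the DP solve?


Subproblems are indexed by (i, j) where i < j.
Number of such pairs = n*(n-1)/2
= 12 * 11 / 2
= 66


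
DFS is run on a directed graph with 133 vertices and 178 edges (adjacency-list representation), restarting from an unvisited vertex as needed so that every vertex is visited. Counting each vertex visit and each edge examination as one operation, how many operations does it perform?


A full DFS traversal processes each vertex exactly once (push/pop on stack).
Each directed edge is examined once.
V = 133, E = 178
V + E = 311


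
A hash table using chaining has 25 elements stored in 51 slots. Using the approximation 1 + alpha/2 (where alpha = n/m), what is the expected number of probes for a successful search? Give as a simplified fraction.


Load factor alpha = n/m = 25/51
Expected probes = 1 + alpha/2 = 1 + 25/(2*51)
= 1 + 25/102
= 102/102 + 25/102
= 127/102


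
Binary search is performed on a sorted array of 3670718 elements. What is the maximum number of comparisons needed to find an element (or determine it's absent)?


Binary search halves the search space each comparison:
  Step 1: search space = 3670718 -> 1835359
  Step 2: search space = 1835359 -> 917679
  Step 3: search space = 917679 -> 458839
  Step 4: search space = 458839 -> 229419
  Step 5: search space = 229419 -> 114709
  Step 6: search space = 114709 -> 57354
  Step 7: search space = 57354 -> 28677
  Step 8: search space = 28677 -> 14338
  Step 9: search space = 14338 -> 7169
  Step 10: search space = 7169 -> 3584
  Step 11: search space = 3584 -> 1792
  Step 12: search space = 1792 -> 896
  Step 13: search space = 896 -> 448
  Step 14: search space = 448 -> 224
  Step 15: search space = 224 -> 112
  Step 16: search space = 112 -> 56
  Step 17: search space = 56 -> 28
  Step 18: search space = 28 -> 14
  Step 19: search space = 14 -> 7
  Step 20: search space = 7 -> 3
  Step 21: search space = 3 -> 1
  Step 22: search space = 1 (final check)
Maximum comparisons = floor(log2(3670718)) + 1 = 21 + 1 = 22


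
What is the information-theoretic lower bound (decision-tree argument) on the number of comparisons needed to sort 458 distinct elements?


A binary decision tree of height h has at most 2^h leaves and needs at least n! of them, so h >= ceil(log2(n!)).
458! is far too large to multiply out, so use Stirling's series:
  ln(n!) ~ n ln n - n + (1/2) ln(2 pi n) + 1/(12n)  (error below 1/(360 n^3), negligible here)
  ln(458) = 6.1268692
  n ln n = 458 * 6.1268692 = 2806.1061
  (1/2) ln(2 pi * 458) = (1/2) ln(2877.6989) = 3.9824
  1/(12*458) = 0.0002
  ln(458!) ~ 2806.1061 - 458 + 3.9824 + 0.0002 = 2352.0887
Convert to base 2: log2(458!) = 2352.0887 / ln 2 = 2352.0887 / 0.69314718 = 3393.3467
ceil(3393.3467) = 3394


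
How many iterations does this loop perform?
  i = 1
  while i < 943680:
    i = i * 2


The loop variable doubles each iteration:
i = 1 -> 2 -> 4 -> 8 -> 16 -> 32 -> 64 -> 128 -> 256 -> 512 -> 1024 -> 2048 -> 4096 -> 8192 -> 16384 -> 32768 -> 65536 -> 131072 -> 262144 -> 524288 -> 1048576 (stop, 1048576 >= 943680)
Number of doublings = ceil(log2(943680)) = 20


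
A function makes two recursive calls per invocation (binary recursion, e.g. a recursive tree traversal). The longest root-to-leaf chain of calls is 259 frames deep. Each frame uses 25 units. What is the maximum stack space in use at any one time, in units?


Binary recursion: the two calls run one after the other, so only one root-to-leaf chain of frames is on the stack at a time.
Maximum depth (longest chain) = 259 frames
Each frame = 25 units
Max stack space = 259 * 25 = 6475


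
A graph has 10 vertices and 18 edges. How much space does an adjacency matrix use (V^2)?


Adjacency matrix: V x V grid of entries
Space = V^2 = 10^2 = 10 * 10 = 100


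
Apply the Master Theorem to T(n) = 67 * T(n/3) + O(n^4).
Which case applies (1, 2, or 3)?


The Master Theorem: T(n) = a*T(n/b) + O(n^c)
  a = 67, b = 3, c = 4
log_b(a) = log_3(67) ~ 3.827
Compare b^c with a: 3^4 = 81 > 67, so c > log_b(a).
Since c > log_b(a), Case 3 applies.
T(n) = O(n^4)
Master Theorem case = 3


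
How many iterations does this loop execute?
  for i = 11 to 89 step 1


The loop variable i takes values starting at 11 and increments by 1 each iteration.
Sequence: i = 11, 12, 13, 14, 15, 16, 17, 18, 19, ...
The upper bound 89 is inclusive, so the count is floor((last - first) / step) + 1:
floor((89 - 11) / 1) + 1 = floor(78/1) + 1 = 78 + 1 = 79


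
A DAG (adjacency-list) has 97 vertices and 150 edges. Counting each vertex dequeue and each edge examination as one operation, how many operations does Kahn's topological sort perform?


V = 97 (vertex processing)
E = 150 (edge processing)
V + E = 97 + 150 = 247


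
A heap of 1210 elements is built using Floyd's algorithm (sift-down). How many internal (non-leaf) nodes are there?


Leaf nodes occupy roughly half the array.
Sift-down is called for each internal node, starting from the last one.
Internal nodes = floor(n/2) = floor(1210/2) = 605


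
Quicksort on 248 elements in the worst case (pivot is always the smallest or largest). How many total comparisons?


In the worst case, each partition step picks the worst pivot:
  Partition 1: 247 comparisons (n-1 elements to compare)
  Partition 2: 246 comparisons
  Partition 3: 245 comparisons
  Partition 4: 244 comparisons
  Partition 5: 243 comparisons
  ...
  Last partition: 0 comparisons
Total = (n-1) + (n-2) + ... + 1 + 0 = n*(n-1)/2
= 248*247/2 = 30628


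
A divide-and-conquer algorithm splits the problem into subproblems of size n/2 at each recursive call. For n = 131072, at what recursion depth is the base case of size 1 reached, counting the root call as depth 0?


At each depth, the problem size is divided by 2:
  Depth 0: problem size = 131072
  Depth 1: problem size = 65536
  Depth 2: problem size = 32768
  Depth 3: problem size = 16384
  Depth 4: problem size = 8192
  Depth 5: problem size = 4096
  Depth 6: problem size = 2048
  Depth 7: problem size = 1024
  Depth 8: problem size = 512
  Depth 9: problem size = 256
  Depth 10: problem size = 128
  Depth 11: problem size = 64
  Depth 12: problem size = 32
  Depth 13: problem size = 16
  Depth 14: problem size = 8
  Depth 15: problem size = 4
  Depth 16: problem size = 2
  Depth 17: problem size = 1 (base case)
The base case is reached at depth log_2(131072) = 17 (the tree has 18 levels counting depth 0, but the depth asked for is 17).
Recursion depth = 17


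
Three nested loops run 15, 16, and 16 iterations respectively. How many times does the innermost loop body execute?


Loop 1 (outermost): 15 iterations
Loop 2 (middle): 16 iterations per outer
Loop 3 (innermost): 16 iterations per middle
Total = 15 * 16 * 16 = 3840


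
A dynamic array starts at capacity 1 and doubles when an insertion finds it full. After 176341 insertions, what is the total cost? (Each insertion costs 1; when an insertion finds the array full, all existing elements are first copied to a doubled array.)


Insertion cost: 176341 (one per element)
Resizes occur just before inserting elements 2, 3, 5, 9, ...
Elements copied at each resize: 1 + 2 + 4 + 8 + 16 + 32 + 64 + 128 + 256 + 512 + 1024 + 2048 + 4096 + 8192 + 16384 + 32768 + 65536 + 131072
Sum of copies = 262143 (geometric series: 2^k - 1)
Total = 176341 + 262143 = 438484


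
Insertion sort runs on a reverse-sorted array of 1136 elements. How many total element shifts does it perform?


Sum of shifts = 1 + 2 + 3 + ... + 1135
= 1136 * 1135 / 2
= 1289360 / 2
= 644680
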